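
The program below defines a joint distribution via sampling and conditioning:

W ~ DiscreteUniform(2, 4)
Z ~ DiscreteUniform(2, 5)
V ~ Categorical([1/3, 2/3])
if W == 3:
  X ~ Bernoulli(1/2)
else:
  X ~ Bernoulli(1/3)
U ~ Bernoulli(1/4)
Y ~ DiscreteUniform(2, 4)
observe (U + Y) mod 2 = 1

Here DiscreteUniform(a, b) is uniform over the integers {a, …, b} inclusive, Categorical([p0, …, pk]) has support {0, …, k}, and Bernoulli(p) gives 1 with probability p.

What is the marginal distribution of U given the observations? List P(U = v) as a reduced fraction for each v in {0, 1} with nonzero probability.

Enumerate traces; 144 have nonzero weight after conditioning:
  (W=2, Z=2, V=0, X=0, U=0, Y=3) weight 1/216
  (W=2, Z=2, V=0, X=0, U=1, Y=2) weight 1/648
  (W=2, Z=2, V=0, X=0, U=1, Y=4) weight 1/648
  (W=2, Z=2, V=0, X=1, U=0, Y=3) weight 1/432
  (W=2, Z=2, V=0, X=1, U=1, Y=2) weight 1/1296
  (W=2, Z=2, V=0, X=1, U=1, Y=4) weight 1/1296
  (W=2, Z=2, V=1, X=0, U=0, Y=3) weight 1/108
  (W=2, Z=2, V=1, X=0, U=1, Y=2) weight 1/324
  … 136 more
Group by U:
  weight(U=0) = 1/4
  weight(U=1) = 1/6
Total weight = 1/4 + 1/6 = 5/12
P(U=0 | obs) = 1/4 / 5/12 = 3/5
P(U=1 | obs) = 1/6 / 5/12 = 2/5

P(U=0) = 3/5, P(U=1) = 2/5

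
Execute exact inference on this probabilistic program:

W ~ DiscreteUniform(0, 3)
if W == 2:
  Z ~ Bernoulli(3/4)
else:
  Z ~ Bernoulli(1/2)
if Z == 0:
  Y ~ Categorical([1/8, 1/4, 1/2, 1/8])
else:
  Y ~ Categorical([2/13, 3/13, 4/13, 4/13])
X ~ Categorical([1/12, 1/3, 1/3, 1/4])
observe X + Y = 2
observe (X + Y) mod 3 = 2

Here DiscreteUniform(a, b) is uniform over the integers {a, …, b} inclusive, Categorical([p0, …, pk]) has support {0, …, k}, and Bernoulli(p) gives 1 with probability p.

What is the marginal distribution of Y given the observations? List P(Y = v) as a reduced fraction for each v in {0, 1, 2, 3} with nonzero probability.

P(Y=0) = 235/796, P(Y=1) = 1/2, P(Y=2) = 163/796

Enumerate traces; 24 have nonzero weight after conditioning:
  (W=0, Z=0, Y=0, X=2) weight 1/192
  (W=0, Z=0, Y=1, X=1) weight 1/96
  (W=0, Z=0, Y=2, X=0) weight 1/192
  (W=0, Z=1, Y=0, X=2) weight 1/156
  (W=0, Z=1, Y=1, X=1) weight 1/104
  (W=0, Z=1, Y=2, X=0) weight 1/312
  (W=1, Z=0, Y=0, X=2) weight 1/192
  (W=1, Z=0, Y=1, X=1) weight 1/96
  … 16 more
Group by Y:
  weight(Y=0) = 235/4992
  weight(Y=1) = 199/2496
  weight(Y=2) = 163/4992
Total weight = 235/4992 + 199/2496 + 163/4992 = 199/1248
P(Y=0 | obs) = 235/4992 / 199/1248 = 235/796
P(Y=1 | obs) = 199/2496 / 199/1248 = 1/2
P(Y=2 | obs) = 163/4992 / 199/1248 = 163/796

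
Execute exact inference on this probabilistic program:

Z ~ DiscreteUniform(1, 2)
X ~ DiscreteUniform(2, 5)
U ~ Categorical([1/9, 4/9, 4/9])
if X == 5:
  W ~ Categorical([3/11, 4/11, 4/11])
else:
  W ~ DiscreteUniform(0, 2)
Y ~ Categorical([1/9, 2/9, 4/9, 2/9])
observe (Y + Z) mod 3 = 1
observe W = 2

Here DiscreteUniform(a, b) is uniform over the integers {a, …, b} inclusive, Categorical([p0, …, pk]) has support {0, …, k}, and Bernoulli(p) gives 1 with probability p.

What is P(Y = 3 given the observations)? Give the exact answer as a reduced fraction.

Enumerate traces; 36 have nonzero weight after conditioning:
  (Z=1, X=2, U=0, W=2, Y=0) weight 1/1944
  (Z=1, X=2, U=0, W=2, Y=3) weight 1/972
  (Z=1, X=2, U=1, W=2, Y=0) weight 1/486
  (Z=1, X=2, U=1, W=2, Y=3) weight 1/243
  (Z=1, X=2, U=2, W=2, Y=0) weight 1/486
  (Z=1, X=2, U=2, W=2, Y=3) weight 1/243
  (Z=1, X=3, U=0, W=2, Y=0) weight 1/1944
  (Z=1, X=3, U=0, W=2, Y=3) weight 1/972
  (Z=2, X=2, U=0, W=2, Y=2) weight 1/486
  … 27 more
Group by Y:
  weight(Y=0) = 5/264
  weight(Y=2) = 5/66
  weight(Y=3) = 5/132
Total weight = 5/264 + 5/66 + 5/132 = 35/264
P(Y=0 | obs) = 5/264 / 35/264 = 1/7
P(Y=2 | obs) = 5/66 / 35/264 = 4/7
P(Y=3 | obs) = 5/132 / 35/264 = 2/7

P(Y = 3 | obs) = 2/7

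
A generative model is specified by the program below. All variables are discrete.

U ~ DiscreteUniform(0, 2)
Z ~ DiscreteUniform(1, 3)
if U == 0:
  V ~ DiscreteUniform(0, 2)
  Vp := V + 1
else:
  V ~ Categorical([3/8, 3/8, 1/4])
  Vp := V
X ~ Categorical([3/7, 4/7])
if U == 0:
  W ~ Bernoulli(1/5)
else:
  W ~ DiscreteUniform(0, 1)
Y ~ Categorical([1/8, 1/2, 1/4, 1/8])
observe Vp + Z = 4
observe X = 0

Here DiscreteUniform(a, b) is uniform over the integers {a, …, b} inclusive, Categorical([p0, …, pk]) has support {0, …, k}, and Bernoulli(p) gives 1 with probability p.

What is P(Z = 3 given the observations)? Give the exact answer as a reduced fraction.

P(Z = 3 | obs) = 13/27

Enumerate traces; 56 have nonzero weight after conditioning:
  (U=0, Z=1, V=2, X=0, W=0, Y=0) weight 1/630
  (U=0, Z=1, V=2, X=0, W=0, Y=1) weight 2/315
  (U=0, Z=1, V=2, X=0, W=0, Y=2) weight 1/315
  (U=0, Z=1, V=2, X=0, W=0, Y=3) weight 1/630
  (U=0, Z=1, V=2, X=0, W=1, Y=0) weight 1/2520
  (U=0, Z=1, V=2, X=0, W=1, Y=1) weight 1/630
  (U=0, Z=1, V=2, X=0, W=1, Y=2) weight 1/1260
  (U=0, Z=1, V=2, X=0, W=1, Y=3) weight 1/2520
  (U=0, Z=2, V=1, X=0, W=0, Y=0) weight 1/630
  (U=0, Z=3, V=0, X=0, W=0, Y=0) weight 1/630
  … 46 more
Group by Z:
  weight(Z=1) = 1/63
  weight(Z=2) = 5/126
  weight(Z=3) = 13/252
Total weight = 1/63 + 5/126 + 13/252 = 3/28
P(Z=1 | obs) = 1/63 / 3/28 = 4/27
P(Z=2 | obs) = 5/126 / 3/28 = 10/27
P(Z=3 | obs) = 13/252 / 3/28 = 13/27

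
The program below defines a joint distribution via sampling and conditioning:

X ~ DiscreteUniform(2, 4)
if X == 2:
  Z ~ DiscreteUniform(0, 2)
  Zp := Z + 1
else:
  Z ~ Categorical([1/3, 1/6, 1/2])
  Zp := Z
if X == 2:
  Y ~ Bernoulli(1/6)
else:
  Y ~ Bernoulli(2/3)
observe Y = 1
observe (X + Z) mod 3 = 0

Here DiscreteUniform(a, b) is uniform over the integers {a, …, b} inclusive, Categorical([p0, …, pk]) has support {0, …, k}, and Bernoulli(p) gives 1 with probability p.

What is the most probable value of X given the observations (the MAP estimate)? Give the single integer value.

Enumerate traces; 3 have nonzero weight after conditioning:
  (X=2, Z=1, Y=1) weight 1/54
  (X=3, Z=0, Y=1) weight 2/27
  (X=4, Z=2, Y=1) weight 1/9
Group by X:
  weight(X=2) = 1/54
  weight(X=3) = 2/27
  weight(X=4) = 1/9
Total weight = 1/54 + 2/27 + 1/9 = 11/54
P(X=2 | obs) = 1/54 / 11/54 = 1/11
P(X=3 | obs) = 2/27 / 11/54 = 4/11
P(X=4 | obs) = 1/9 / 11/54 = 6/11
argmax = 4

argmax_v P(X = v | obs) = 4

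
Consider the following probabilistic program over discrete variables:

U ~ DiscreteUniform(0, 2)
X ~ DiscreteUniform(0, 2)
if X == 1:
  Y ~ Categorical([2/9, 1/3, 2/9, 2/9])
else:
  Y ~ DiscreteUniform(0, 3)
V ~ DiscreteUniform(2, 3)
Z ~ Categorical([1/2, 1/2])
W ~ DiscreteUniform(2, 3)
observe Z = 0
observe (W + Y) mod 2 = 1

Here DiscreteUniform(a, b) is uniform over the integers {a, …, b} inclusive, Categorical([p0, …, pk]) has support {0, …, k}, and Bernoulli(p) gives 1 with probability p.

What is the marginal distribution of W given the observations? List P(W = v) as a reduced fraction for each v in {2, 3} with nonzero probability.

Enumerate traces; 72 have nonzero weight after conditioning:
  (U=0, X=0, Y=0, V=2, Z=0, W=3) weight 1/288
  (U=0, X=0, Y=0, V=3, Z=0, W=3) weight 1/288
  (U=0, X=0, Y=1, V=2, Z=0, W=2) weight 1/288
  (U=0, X=0, Y=1, V=3, Z=0, W=2) weight 1/288
  (U=0, X=0, Y=2, V=2, Z=0, W=3) weight 1/288
  (U=0, X=0, Y=2, V=3, Z=0, W=3) weight 1/288
  (U=0, X=0, Y=3, V=2, Z=0, W=2) weight 1/288
  (U=0, X=0, Y=3, V=3, Z=0, W=2) weight 1/288
  … 64 more
Group by W:
  weight(W=2) = 7/54
  weight(W=3) = 13/108
Total weight = 7/54 + 13/108 = 1/4
P(W=2 | obs) = 7/54 / 1/4 = 14/27
P(W=3 | obs) = 13/108 / 1/4 = 13/27

P(W=2) = 14/27, P(W=3) = 13/27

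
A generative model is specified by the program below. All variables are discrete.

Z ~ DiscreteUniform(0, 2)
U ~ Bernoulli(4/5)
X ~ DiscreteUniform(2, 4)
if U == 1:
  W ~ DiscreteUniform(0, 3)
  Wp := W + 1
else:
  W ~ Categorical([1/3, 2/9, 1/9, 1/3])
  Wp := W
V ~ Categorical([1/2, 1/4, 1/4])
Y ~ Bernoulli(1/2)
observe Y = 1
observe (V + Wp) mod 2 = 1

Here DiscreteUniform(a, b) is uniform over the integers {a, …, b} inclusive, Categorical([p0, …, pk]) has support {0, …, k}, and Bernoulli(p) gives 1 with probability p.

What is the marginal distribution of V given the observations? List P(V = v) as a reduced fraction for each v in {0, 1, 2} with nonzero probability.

P(V=0) = 46/91, P(V=1) = 22/91, P(V=2) = 23/91

Enumerate traces; 108 have nonzero weight after conditioning:
  (Z=0, U=0, X=2, W=0, V=1, Y=1) weight 1/1080
  (Z=0, U=0, X=2, W=1, V=0, Y=1) weight 1/810
  (Z=0, U=0, X=2, W=1, V=2, Y=1) weight 1/1620
  (Z=0, U=0, X=2, W=2, V=1, Y=1) weight 1/3240
  (Z=0, U=0, X=2, W=3, V=0, Y=1) weight 1/540
  (Z=0, U=0, X=2, W=3, V=2, Y=1) weight 1/1080
  (Z=0, U=0, X=3, W=0, V=1, Y=1) weight 1/1080
  (Z=0, U=0, X=3, W=1, V=0, Y=1) weight 1/810
  … 100 more
Group by V:
  weight(V=0) = 23/180
  weight(V=1) = 11/180
  weight(V=2) = 23/360
Total weight = 23/180 + 11/180 + 23/360 = 91/360
P(V=0 | obs) = 23/180 / 91/360 = 46/91
P(V=1 | obs) = 11/180 / 91/360 = 22/91
P(V=2 | obs) = 23/360 / 91/360 = 23/91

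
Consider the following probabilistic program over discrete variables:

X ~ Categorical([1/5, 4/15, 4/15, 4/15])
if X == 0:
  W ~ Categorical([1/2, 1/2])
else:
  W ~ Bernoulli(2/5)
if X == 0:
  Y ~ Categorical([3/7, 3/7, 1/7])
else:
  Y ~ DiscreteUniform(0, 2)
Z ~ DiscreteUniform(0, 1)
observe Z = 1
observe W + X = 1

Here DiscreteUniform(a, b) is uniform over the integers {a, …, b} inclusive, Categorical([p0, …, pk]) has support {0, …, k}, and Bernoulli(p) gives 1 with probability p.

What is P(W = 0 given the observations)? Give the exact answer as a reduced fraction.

P(W = 0 | obs) = 8/13

Enumerate traces; 6 have nonzero weight after conditioning:
  (X=0, W=1, Y=0, Z=1) weight 3/140
  (X=0, W=1, Y=1, Z=1) weight 3/140
  (X=0, W=1, Y=2, Z=1) weight 1/140
  (X=1, W=0, Y=0, Z=1) weight 2/75
  (X=1, W=0, Y=1, Z=1) weight 2/75
  (X=1, W=0, Y=2, Z=1) weight 2/75
Group by W:
  weight(W=0) = 2/25
  weight(W=1) = 1/20
Total weight = 2/25 + 1/20 = 13/100
P(W=0 | obs) = 2/25 / 13/100 = 8/13
P(W=1 | obs) = 1/20 / 13/100 = 5/13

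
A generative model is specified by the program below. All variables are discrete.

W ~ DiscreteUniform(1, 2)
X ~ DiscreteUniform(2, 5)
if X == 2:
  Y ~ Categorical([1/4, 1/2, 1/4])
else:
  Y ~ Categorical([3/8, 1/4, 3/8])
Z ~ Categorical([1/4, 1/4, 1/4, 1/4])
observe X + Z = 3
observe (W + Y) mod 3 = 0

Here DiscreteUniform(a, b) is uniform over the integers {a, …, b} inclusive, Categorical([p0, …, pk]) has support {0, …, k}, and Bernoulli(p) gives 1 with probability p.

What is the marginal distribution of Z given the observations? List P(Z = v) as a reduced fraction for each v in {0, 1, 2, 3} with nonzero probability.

P(Z=0) = 5/11, P(Z=1) = 6/11

Enumerate traces; 4 have nonzero weight after conditioning:
  (W=1, X=2, Y=2, Z=1) weight 1/128
  (W=1, X=3, Y=2, Z=0) weight 3/256
  (W=2, X=2, Y=1, Z=1) weight 1/64
  (W=2, X=3, Y=1, Z=0) weight 1/128
Group by Z:
  weight(Z=0) = 5/256
  weight(Z=1) = 3/128
Total weight = 5/256 + 3/128 = 11/256
P(Z=0 | obs) = 5/256 / 11/256 = 5/11
P(Z=1 | obs) = 3/128 / 11/256 = 6/11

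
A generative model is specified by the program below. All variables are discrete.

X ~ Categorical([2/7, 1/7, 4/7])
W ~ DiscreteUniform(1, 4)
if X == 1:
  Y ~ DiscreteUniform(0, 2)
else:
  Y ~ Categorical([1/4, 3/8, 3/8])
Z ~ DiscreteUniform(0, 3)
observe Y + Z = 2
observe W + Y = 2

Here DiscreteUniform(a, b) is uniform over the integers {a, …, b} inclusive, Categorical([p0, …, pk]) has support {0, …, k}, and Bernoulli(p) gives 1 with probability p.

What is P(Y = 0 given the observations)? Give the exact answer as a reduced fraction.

Enumerate traces; 6 have nonzero weight after conditioning:
  (X=0, W=1, Y=1, Z=1) weight 3/448
  (X=0, W=2, Y=0, Z=2) weight 1/224
  (X=1, W=1, Y=1, Z=1) weight 1/336
  (X=1, W=2, Y=0, Z=2) weight 1/336
  (X=2, W=1, Y=1, Z=1) weight 3/224
  (X=2, W=2, Y=0, Z=2) weight 1/112
Group by Y:
  weight(Y=0) = 11/672
  weight(Y=1) = 31/1344
Total weight = 11/672 + 31/1344 = 53/1344
P(Y=0 | obs) = 11/672 / 53/1344 = 22/53
P(Y=1 | obs) = 31/1344 / 53/1344 = 31/53

P(Y = 0 | obs) = 22/53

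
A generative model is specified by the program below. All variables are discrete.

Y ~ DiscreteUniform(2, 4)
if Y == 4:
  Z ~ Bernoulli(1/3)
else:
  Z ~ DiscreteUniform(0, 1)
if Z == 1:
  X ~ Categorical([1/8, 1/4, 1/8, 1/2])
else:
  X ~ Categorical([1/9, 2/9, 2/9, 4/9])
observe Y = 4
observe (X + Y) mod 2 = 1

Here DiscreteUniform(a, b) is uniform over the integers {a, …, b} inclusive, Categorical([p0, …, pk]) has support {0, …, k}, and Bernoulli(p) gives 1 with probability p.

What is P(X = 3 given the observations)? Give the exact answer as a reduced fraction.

P(X = 3 | obs) = 2/3

Enumerate traces; 4 have nonzero weight after conditioning:
  (Y=4, Z=0, X=1) weight 4/81
  (Y=4, Z=0, X=3) weight 8/81
  (Y=4, Z=1, X=1) weight 1/36
  (Y=4, Z=1, X=3) weight 1/18
Group by X:
  weight(X=1) = 25/324
  weight(X=3) = 25/162
Total weight = 25/324 + 25/162 = 25/108
P(X=1 | obs) = 25/324 / 25/108 = 1/3
P(X=3 | obs) = 25/162 / 25/108 = 2/3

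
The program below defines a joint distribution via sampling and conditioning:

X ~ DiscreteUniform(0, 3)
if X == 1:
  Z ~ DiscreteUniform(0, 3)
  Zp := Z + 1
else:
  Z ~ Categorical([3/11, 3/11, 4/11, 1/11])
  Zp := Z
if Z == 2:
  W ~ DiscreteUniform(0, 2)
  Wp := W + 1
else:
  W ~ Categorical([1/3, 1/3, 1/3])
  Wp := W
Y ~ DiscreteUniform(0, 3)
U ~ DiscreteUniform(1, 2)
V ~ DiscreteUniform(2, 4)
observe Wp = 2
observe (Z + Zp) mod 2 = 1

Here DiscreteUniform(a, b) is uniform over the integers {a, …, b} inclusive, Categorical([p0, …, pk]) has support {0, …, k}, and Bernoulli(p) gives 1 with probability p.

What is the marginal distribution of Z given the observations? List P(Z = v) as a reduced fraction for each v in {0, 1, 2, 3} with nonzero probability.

P(Z=0) = 1/4, P(Z=1) = 1/4, P(Z=2) = 1/4, P(Z=3) = 1/4

Enumerate traces; 96 have nonzero weight after conditioning:
  (X=1, Z=0, W=2, Y=0, U=1, V=2) weight 1/1152
  (X=1, Z=0, W=2, Y=0, U=1, V=3) weight 1/1152
  (X=1, Z=0, W=2, Y=0, U=1, V=4) weight 1/1152
  (X=1, Z=0, W=2, Y=0, U=2, V=2) weight 1/1152
  (X=1, Z=0, W=2, Y=0, U=2, V=3) weight 1/1152
  (X=1, Z=0, W=2, Y=0, U=2, V=4) weight 1/1152
  (X=1, Z=0, W=2, Y=1, U=1, V=2) weight 1/1152
  (X=1, Z=0, W=2, Y=1, U=1, V=3) weight 1/1152
  (X=1, Z=1, W=2, Y=0, U=1, V=2) weight 1/1152
  (X=1, Z=2, W=1, Y=0, U=1, V=2) weight 1/1152
  … 86 more
Group by Z:
  weight(Z=0) = 1/48
  weight(Z=1) = 1/48
  weight(Z=2) = 1/48
  weight(Z=3) = 1/48
Total weight = 1/48 + 1/48 + 1/48 + 1/48 = 1/12
P(Z=0 | obs) = 1/48 / 1/12 = 1/4
P(Z=1 | obs) = 1/48 / 1/12 = 1/4
P(Z=2 | obs) = 1/48 / 1/12 = 1/4
P(Z=3 | obs) = 1/48 / 1/12 = 1/4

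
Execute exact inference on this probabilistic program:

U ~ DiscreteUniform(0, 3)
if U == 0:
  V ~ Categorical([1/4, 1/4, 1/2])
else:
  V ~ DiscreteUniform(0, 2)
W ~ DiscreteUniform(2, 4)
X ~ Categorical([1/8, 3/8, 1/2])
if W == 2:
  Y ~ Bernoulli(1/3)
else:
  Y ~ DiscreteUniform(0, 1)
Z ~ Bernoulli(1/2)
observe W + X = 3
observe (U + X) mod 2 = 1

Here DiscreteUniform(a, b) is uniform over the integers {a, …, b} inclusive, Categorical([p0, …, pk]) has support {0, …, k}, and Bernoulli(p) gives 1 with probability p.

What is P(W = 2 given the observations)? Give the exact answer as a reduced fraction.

Enumerate traces; 48 have nonzero weight after conditioning:
  (U=0, V=0, W=2, X=1, Y=0, Z=0) weight 1/384
  (U=0, V=0, W=2, X=1, Y=0, Z=1) weight 1/384
  (U=0, V=0, W=2, X=1, Y=1, Z=0) weight 1/768
  (U=0, V=0, W=2, X=1, Y=1, Z=1) weight 1/768
  (U=0, V=1, W=2, X=1, Y=0, Z=0) weight 1/384
  (U=0, V=1, W=2, X=1, Y=0, Z=1) weight 1/384
  (U=0, V=1, W=2, X=1, Y=1, Z=0) weight 1/768
  (U=0, V=1, W=2, X=1, Y=1, Z=1) weight 1/768
  (U=1, V=0, W=3, X=0, Y=0, Z=0) weight 1/1152
  … 39 more
Group by W:
  weight(W=2) = 1/16
  weight(W=3) = 1/48
Total weight = 1/16 + 1/48 = 1/12
P(W=2 | obs) = 1/16 / 1/12 = 3/4
P(W=3 | obs) = 1/48 / 1/12 = 1/4

P(W = 2 | obs) = 3/4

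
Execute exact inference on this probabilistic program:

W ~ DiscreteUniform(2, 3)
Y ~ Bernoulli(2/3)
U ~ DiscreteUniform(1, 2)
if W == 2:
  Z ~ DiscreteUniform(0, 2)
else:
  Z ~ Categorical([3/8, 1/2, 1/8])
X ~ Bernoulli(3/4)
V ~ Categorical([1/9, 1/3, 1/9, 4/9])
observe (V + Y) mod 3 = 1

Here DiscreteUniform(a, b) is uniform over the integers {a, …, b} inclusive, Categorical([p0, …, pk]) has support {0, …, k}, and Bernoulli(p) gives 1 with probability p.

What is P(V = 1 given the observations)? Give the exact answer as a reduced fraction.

Enumerate traces; 72 have nonzero weight after conditioning:
  (W=2, Y=0, U=1, Z=0, X=0, V=1) weight 1/432
  (W=2, Y=0, U=1, Z=0, X=1, V=1) weight 1/144
  (W=2, Y=0, U=1, Z=1, X=0, V=1) weight 1/432
  (W=2, Y=0, U=1, Z=1, X=1, V=1) weight 1/144
  (W=2, Y=0, U=1, Z=2, X=0, V=1) weight 1/432
  (W=2, Y=0, U=1, Z=2, X=1, V=1) weight 1/144
  (W=2, Y=0, U=2, Z=0, X=0, V=1) weight 1/432
  (W=2, Y=0, U=2, Z=0, X=1, V=1) weight 1/144
  (W=2, Y=1, U=1, Z=0, X=0, V=0) weight 1/648
  (W=2, Y=1, U=1, Z=0, X=0, V=3) weight 1/162
  … 62 more
Group by V:
  weight(V=0) = 2/27
  weight(V=1) = 1/9
  weight(V=3) = 8/27
Total weight = 2/27 + 1/9 + 8/27 = 13/27
P(V=0 | obs) = 2/27 / 13/27 = 2/13
P(V=1 | obs) = 1/9 / 13/27 = 3/13
P(V=3 | obs) = 8/27 / 13/27 = 8/13

P(V = 1 | obs) = 3/13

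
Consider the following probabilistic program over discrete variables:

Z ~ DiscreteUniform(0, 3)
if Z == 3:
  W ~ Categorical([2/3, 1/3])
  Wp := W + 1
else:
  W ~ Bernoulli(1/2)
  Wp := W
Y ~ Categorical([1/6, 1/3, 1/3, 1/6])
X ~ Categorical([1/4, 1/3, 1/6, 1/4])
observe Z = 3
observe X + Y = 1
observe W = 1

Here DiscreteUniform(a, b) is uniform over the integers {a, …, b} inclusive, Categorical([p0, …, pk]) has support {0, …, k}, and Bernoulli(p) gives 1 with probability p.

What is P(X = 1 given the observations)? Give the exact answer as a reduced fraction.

P(X = 1 | obs) = 2/5

Enumerate traces; 2 have nonzero weight after conditioning:
  (Z=3, W=1, Y=0, X=1) weight 1/216
  (Z=3, W=1, Y=1, X=0) weight 1/144
Group by X:
  weight(X=0) = 1/144
  weight(X=1) = 1/216
Total weight = 1/144 + 1/216 = 5/432
P(X=0 | obs) = 1/144 / 5/432 = 3/5
P(X=1 | obs) = 1/216 / 5/432 = 2/5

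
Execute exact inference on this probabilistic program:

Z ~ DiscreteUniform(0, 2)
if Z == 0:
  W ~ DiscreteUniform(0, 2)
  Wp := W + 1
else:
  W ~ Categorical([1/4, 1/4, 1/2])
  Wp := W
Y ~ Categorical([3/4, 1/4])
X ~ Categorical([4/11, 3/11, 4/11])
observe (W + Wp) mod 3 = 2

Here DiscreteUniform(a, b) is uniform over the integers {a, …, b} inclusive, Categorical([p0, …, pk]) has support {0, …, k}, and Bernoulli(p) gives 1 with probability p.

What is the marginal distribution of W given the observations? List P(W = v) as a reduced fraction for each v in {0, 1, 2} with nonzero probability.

P(W=1) = 3/5, P(W=2) = 2/5

Enumerate traces; 18 have nonzero weight after conditioning:
  (Z=0, W=2, Y=0, X=0) weight 1/33
  (Z=0, W=2, Y=0, X=1) weight 1/44
  (Z=0, W=2, Y=0, X=2) weight 1/33
  (Z=0, W=2, Y=1, X=0) weight 1/99
  (Z=0, W=2, Y=1, X=1) weight 1/132
  (Z=0, W=2, Y=1, X=2) weight 1/99
  (Z=1, W=1, Y=0, X=0) weight 1/44
  (Z=1, W=1, Y=0, X=1) weight 3/176
  … 10 more
Group by W:
  weight(W=1) = 1/6
  weight(W=2) = 1/9
Total weight = 1/6 + 1/9 = 5/18
P(W=1 | obs) = 1/6 / 5/18 = 3/5
P(W=2 | obs) = 1/9 / 5/18 = 2/5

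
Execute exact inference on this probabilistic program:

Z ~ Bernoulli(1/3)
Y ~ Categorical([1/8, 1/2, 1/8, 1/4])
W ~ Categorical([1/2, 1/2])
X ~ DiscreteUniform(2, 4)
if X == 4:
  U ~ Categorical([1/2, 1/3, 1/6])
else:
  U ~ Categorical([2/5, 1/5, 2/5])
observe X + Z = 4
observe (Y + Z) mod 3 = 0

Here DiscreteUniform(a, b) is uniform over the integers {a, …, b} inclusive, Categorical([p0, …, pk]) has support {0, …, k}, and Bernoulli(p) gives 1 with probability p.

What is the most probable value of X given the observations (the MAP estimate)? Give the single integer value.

argmax_v P(X = v | obs) = 4

Enumerate traces; 18 have nonzero weight after conditioning:
  (Z=0, Y=0, W=0, X=4, U=0) weight 1/144
  (Z=0, Y=0, W=0, X=4, U=1) weight 1/216
  (Z=0, Y=0, W=0, X=4, U=2) weight 1/432
  (Z=0, Y=0, W=1, X=4, U=0) weight 1/144
  (Z=0, Y=0, W=1, X=4, U=1) weight 1/216
  (Z=0, Y=0, W=1, X=4, U=2) weight 1/432
  (Z=0, Y=3, W=0, X=4, U=0) weight 1/72
  (Z=0, Y=3, W=0, X=4, U=1) weight 1/108
  (Z=1, Y=2, W=0, X=3, U=0) weight 1/360
  … 9 more
Group by X:
  weight(X=3) = 1/72
  weight(X=4) = 1/12
Total weight = 1/72 + 1/12 = 7/72
P(X=3 | obs) = 1/72 / 7/72 = 1/7
P(X=4 | obs) = 1/12 / 7/72 = 6/7
argmax = 4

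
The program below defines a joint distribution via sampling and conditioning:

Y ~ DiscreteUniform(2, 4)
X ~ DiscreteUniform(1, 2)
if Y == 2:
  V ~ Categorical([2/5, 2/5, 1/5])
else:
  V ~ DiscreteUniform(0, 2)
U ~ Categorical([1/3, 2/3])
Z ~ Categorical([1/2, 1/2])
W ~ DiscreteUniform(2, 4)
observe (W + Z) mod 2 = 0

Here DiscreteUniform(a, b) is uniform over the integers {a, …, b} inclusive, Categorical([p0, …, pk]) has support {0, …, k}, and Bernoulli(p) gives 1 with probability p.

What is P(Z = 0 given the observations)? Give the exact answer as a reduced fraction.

P(Z = 0 | obs) = 2/3

Enumerate traces; 108 have nonzero weight after conditioning:
  (Y=2, X=1, V=0, U=0, Z=0, W=2) weight 1/270
  (Y=2, X=1, V=0, U=0, Z=0, W=4) weight 1/270
  (Y=2, X=1, V=0, U=0, Z=1, W=3) weight 1/270
  (Y=2, X=1, V=0, U=1, Z=0, W=2) weight 1/135
  (Y=2, X=1, V=0, U=1, Z=0, W=4) weight 1/135
  (Y=2, X=1, V=0, U=1, Z=1, W=3) weight 1/135
  (Y=2, X=1, V=1, U=0, Z=0, W=2) weight 1/270
  (Y=2, X=1, V=1, U=0, Z=0, W=4) weight 1/270
  … 100 more
Group by Z:
  weight(Z=0) = 1/3
  weight(Z=1) = 1/6
Total weight = 1/3 + 1/6 = 1/2
P(Z=0 | obs) = 1/3 / 1/2 = 2/3
P(Z=1 | obs) = 1/6 / 1/2 = 1/3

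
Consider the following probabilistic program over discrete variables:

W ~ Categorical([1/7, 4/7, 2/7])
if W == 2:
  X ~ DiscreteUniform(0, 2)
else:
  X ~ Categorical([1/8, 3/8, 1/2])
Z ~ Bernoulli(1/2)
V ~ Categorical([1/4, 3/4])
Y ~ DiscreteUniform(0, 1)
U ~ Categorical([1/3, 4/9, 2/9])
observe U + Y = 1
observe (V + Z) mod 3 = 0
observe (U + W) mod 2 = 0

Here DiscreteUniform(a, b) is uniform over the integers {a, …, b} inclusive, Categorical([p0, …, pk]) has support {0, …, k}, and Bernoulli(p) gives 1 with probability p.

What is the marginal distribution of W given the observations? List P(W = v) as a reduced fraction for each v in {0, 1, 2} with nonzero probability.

Enumerate traces; 9 have nonzero weight after conditioning:
  (W=0, X=0, Z=0, V=0, Y=1, U=0) weight 1/2688
  (W=0, X=1, Z=0, V=0, Y=1, U=0) weight 1/896
  (W=0, X=2, Z=0, V=0, Y=1, U=0) weight 1/672
  (W=1, X=0, Z=0, V=0, Y=0, U=1) weight 1/504
  (W=1, X=1, Z=0, V=0, Y=0, U=1) weight 1/168
  (W=1, X=2, Z=0, V=0, Y=0, U=1) weight 1/126
  (W=2, X=0, Z=0, V=0, Y=1, U=0) weight 1/504
  (W=2, X=1, Z=0, V=0, Y=1, U=0) weight 1/504
  … 1 more
Group by W:
  weight(W=0) = 1/336
  weight(W=1) = 1/63
  weight(W=2) = 1/168
Total weight = 1/336 + 1/63 + 1/168 = 25/1008
P(W=0 | obs) = 1/336 / 25/1008 = 3/25
P(W=1 | obs) = 1/63 / 25/1008 = 16/25
P(W=2 | obs) = 1/168 / 25/1008 = 6/25

P(W=0) = 3/25, P(W=1) = 16/25, P(W=2) = 6/25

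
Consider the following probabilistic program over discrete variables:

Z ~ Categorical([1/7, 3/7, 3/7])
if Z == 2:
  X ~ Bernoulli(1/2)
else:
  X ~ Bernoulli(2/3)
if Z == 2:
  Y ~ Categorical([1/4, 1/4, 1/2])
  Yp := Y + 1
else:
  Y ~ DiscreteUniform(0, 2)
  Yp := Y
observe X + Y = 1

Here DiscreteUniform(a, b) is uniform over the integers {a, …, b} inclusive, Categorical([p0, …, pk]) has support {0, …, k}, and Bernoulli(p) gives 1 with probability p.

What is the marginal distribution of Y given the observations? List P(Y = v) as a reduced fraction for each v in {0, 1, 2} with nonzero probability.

P(Y=0) = 91/150, P(Y=1) = 59/150

Enumerate traces; 6 have nonzero weight after conditioning:
  (Z=0, X=0, Y=1) weight 1/63
  (Z=0, X=1, Y=0) weight 2/63
  (Z=1, X=0, Y=1) weight 1/21
  (Z=1, X=1, Y=0) weight 2/21
  (Z=2, X=0, Y=1) weight 3/56
  (Z=2, X=1, Y=0) weight 3/56
Group by Y:
  weight(Y=0) = 13/72
  weight(Y=1) = 59/504
Total weight = 13/72 + 59/504 = 25/84
P(Y=0 | obs) = 13/72 / 25/84 = 91/150
P(Y=1 | obs) = 59/504 / 25/84 = 59/150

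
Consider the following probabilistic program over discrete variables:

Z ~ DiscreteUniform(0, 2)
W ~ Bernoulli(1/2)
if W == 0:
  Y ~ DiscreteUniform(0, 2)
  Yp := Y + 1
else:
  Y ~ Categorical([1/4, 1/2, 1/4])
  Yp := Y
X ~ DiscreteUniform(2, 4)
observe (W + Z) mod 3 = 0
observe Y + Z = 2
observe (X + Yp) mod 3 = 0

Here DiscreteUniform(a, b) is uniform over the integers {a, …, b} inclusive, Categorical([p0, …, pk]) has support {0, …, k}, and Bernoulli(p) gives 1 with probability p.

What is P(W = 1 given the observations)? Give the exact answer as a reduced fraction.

Enumerate traces; 2 have nonzero weight after conditioning:
  (Z=0, W=0, Y=2, X=3) weight 1/54
  (Z=2, W=1, Y=0, X=3) weight 1/72
Group by W:
  weight(W=0) = 1/54
  weight(W=1) = 1/72
Total weight = 1/54 + 1/72 = 7/216
P(W=0 | obs) = 1/54 / 7/216 = 4/7
P(W=1 | obs) = 1/72 / 7/216 = 3/7

P(W = 1 | obs) = 3/7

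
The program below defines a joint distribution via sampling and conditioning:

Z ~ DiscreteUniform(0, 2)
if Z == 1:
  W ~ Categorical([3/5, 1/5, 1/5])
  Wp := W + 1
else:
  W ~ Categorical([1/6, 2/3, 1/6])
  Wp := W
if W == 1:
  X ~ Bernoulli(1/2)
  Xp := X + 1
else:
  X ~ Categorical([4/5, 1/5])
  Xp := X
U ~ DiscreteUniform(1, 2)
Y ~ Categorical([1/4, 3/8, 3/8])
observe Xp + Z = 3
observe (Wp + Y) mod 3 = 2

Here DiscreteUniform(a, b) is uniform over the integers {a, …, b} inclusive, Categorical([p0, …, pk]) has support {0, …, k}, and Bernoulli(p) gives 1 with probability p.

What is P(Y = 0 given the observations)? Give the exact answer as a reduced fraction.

Enumerate traces; 8 have nonzero weight after conditioning:
  (Z=1, W=1, X=1, U=1, Y=0) weight 1/240
  (Z=1, W=1, X=1, U=2, Y=0) weight 1/240
  (Z=2, W=0, X=1, U=1, Y=2) weight 1/480
  (Z=2, W=0, X=1, U=2, Y=2) weight 1/480
  (Z=2, W=1, X=0, U=1, Y=1) weight 1/48
  (Z=2, W=1, X=0, U=2, Y=1) weight 1/48
  (Z=2, W=2, X=1, U=1, Y=0) weight 1/720
  (Z=2, W=2, X=1, U=2, Y=0) weight 1/720
Group by Y:
  weight(Y=0) = 1/90
  weight(Y=1) = 1/24
  weight(Y=2) = 1/240
Total weight = 1/90 + 1/24 + 1/240 = 41/720
P(Y=0 | obs) = 1/90 / 41/720 = 8/41
P(Y=1 | obs) = 1/24 / 41/720 = 30/41
P(Y=2 | obs) = 1/240 / 41/720 = 3/41

P(Y = 0 | obs) = 8/41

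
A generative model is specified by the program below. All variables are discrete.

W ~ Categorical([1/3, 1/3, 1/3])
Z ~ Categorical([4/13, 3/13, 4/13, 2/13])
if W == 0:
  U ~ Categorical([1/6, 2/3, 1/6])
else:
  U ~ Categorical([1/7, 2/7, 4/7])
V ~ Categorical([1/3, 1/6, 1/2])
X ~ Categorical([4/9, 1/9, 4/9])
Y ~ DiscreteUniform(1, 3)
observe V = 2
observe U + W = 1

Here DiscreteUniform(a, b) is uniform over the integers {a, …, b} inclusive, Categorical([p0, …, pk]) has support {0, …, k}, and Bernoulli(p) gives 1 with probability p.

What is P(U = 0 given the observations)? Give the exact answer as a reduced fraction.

Enumerate traces; 72 have nonzero weight after conditioning:
  (W=0, Z=0, U=1, V=2, X=0, Y=1) weight 16/3159
  (W=0, Z=0, U=1, V=2, X=0, Y=2) weight 16/3159
  (W=0, Z=0, U=1, V=2, X=0, Y=3) weight 16/3159
  (W=0, Z=0, U=1, V=2, X=1, Y=1) weight 4/3159
  (W=0, Z=0, U=1, V=2, X=1, Y=2) weight 4/3159
  (W=0, Z=0, U=1, V=2, X=1, Y=3) weight 4/3159
  (W=0, Z=0, U=1, V=2, X=2, Y=1) weight 16/3159
  (W=0, Z=0, U=1, V=2, X=2, Y=2) weight 16/3159
  (W=1, Z=0, U=0, V=2, X=0, Y=1) weight 8/7371
  … 63 more
Group by U:
  weight(U=0) = 1/42
  weight(U=1) = 1/9
Total weight = 1/42 + 1/9 = 17/126
P(U=0 | obs) = 1/42 / 17/126 = 3/17
P(U=1 | obs) = 1/9 / 17/126 = 14/17

P(U = 0 | obs) = 3/17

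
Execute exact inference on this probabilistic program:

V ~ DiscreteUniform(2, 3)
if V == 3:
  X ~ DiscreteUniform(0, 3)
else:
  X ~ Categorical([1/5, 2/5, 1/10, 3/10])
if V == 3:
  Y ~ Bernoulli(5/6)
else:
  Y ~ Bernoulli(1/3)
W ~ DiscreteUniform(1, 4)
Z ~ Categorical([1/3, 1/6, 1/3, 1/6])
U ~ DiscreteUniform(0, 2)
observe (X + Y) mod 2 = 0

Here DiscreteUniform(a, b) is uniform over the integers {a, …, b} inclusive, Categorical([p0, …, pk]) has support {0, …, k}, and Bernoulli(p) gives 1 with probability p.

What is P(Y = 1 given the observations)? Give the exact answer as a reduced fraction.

Enumerate traces; 384 have nonzero weight after conditioning:
  (V=2, X=0, Y=0, W=1, Z=0, U=0) weight 1/540
  (V=2, X=0, Y=0, W=1, Z=0, U=1) weight 1/540
  (V=2, X=0, Y=0, W=1, Z=0, U=2) weight 1/540
  (V=2, X=0, Y=0, W=1, Z=1, U=0) weight 1/1080
  (V=2, X=0, Y=0, W=1, Z=1, U=1) weight 1/1080
  (V=2, X=0, Y=0, W=1, Z=1, U=2) weight 1/1080
  (V=2, X=0, Y=0, W=1, Z=2, U=0) weight 1/540
  (V=2, X=0, Y=0, W=1, Z=2, U=1) weight 1/540
  (V=2, X=1, Y=1, W=1, Z=0, U=0) weight 1/540
  … 375 more
Group by Y:
  weight(Y=0) = 17/120
  weight(Y=1) = 13/40
Total weight = 17/120 + 13/40 = 7/15
P(Y=0 | obs) = 17/120 / 7/15 = 17/56
P(Y=1 | obs) = 13/40 / 7/15 = 39/56

P(Y = 1 | obs) = 39/56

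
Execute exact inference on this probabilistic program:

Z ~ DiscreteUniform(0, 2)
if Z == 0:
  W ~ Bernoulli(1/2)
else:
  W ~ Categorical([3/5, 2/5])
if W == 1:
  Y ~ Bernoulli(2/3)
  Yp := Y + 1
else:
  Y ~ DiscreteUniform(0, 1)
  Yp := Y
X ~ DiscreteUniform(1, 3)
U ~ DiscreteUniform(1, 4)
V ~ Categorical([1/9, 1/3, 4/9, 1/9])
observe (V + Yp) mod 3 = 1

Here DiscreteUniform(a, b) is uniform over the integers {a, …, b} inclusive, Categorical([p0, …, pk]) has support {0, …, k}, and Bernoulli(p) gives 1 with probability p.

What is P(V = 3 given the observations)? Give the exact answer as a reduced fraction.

Enumerate traces; 216 have nonzero weight after conditioning:
  (Z=0, W=0, Y=0, X=1, U=1, V=1) weight 1/432
  (Z=0, W=0, Y=0, X=1, U=2, V=1) weight 1/432
  (Z=0, W=0, Y=0, X=1, U=3, V=1) weight 1/432
  (Z=0, W=0, Y=0, X=1, U=4, V=1) weight 1/432
  (Z=0, W=0, Y=0, X=2, U=1, V=1) weight 1/432
  (Z=0, W=0, Y=0, X=2, U=2, V=1) weight 1/432
  (Z=0, W=0, Y=0, X=2, U=3, V=1) weight 1/432
  (Z=0, W=0, Y=0, X=2, U=4, V=1) weight 1/432
  (Z=0, W=0, Y=1, X=1, U=1, V=0) weight 1/1296
  (Z=0, W=0, Y=1, X=1, U=1, V=3) weight 1/1296
  … 206 more
Group by V:
  weight(V=0) = 77/1620
  weight(V=1) = 17/180
  weight(V=2) = 52/405
  weight(V=3) = 77/1620
Total weight = 77/1620 + 17/180 + 52/405 + 77/1620 = 103/324
P(V=0 | obs) = 77/1620 / 103/324 = 77/515
P(V=1 | obs) = 17/180 / 103/324 = 153/515
P(V=2 | obs) = 52/405 / 103/324 = 208/515
P(V=3 | obs) = 77/1620 / 103/324 = 77/515

P(V = 3 | obs) = 77/515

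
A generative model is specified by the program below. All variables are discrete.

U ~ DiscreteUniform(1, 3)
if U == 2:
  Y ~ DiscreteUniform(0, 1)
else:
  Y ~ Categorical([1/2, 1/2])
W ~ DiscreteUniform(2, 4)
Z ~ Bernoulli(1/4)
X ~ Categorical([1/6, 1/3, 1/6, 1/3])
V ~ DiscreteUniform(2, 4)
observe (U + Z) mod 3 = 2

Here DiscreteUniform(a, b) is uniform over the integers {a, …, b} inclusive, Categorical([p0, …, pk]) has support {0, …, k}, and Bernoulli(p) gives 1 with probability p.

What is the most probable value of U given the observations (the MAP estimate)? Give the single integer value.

argmax_v P(U = v | obs) = 2

Enumerate traces; 144 have nonzero weight after conditioning:
  (U=1, Y=0, W=2, Z=1, X=0, V=2) weight 1/1296
  (U=1, Y=0, W=2, Z=1, X=0, V=3) weight 1/1296
  (U=1, Y=0, W=2, Z=1, X=0, V=4) weight 1/1296
  (U=1, Y=0, W=2, Z=1, X=1, V=2) weight 1/648
  (U=1, Y=0, W=2, Z=1, X=1, V=3) weight 1/648
  (U=1, Y=0, W=2, Z=1, X=1, V=4) weight 1/648
  (U=1, Y=0, W=2, Z=1, X=2, V=2) weight 1/1296
  (U=1, Y=0, W=2, Z=1, X=2, V=3) weight 1/1296
  (U=2, Y=0, W=2, Z=0, X=0, V=2) weight 1/432
  … 135 more
Group by U:
  weight(U=1) = 1/12
  weight(U=2) = 1/4
Total weight = 1/12 + 1/4 = 1/3
P(U=1 | obs) = 1/12 / 1/3 = 1/4
P(U=2 | obs) = 1/4 / 1/3 = 3/4
argmax = 2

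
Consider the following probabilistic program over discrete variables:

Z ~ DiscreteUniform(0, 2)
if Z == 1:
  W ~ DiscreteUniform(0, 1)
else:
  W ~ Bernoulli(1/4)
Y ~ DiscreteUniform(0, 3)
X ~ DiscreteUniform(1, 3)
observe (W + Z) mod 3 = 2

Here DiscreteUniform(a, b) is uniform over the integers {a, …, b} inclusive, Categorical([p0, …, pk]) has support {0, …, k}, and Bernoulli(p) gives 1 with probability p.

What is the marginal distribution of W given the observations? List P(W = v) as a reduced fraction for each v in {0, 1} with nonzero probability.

P(W=0) = 3/5, P(W=1) = 2/5

Enumerate traces; 24 have nonzero weight after conditioning:
  (Z=1, W=1, Y=0, X=1) weight 1/72
  (Z=1, W=1, Y=0, X=2) weight 1/72
  (Z=1, W=1, Y=0, X=3) weight 1/72
  (Z=1, W=1, Y=1, X=1) weight 1/72
  (Z=1, W=1, Y=1, X=2) weight 1/72
  (Z=1, W=1, Y=1, X=3) weight 1/72
  (Z=1, W=1, Y=2, X=1) weight 1/72
  (Z=1, W=1, Y=2, X=2) weight 1/72
  (Z=2, W=0, Y=0, X=1) weight 1/48
  … 15 more
Group by W:
  weight(W=0) = 1/4
  weight(W=1) = 1/6
Total weight = 1/4 + 1/6 = 5/12
P(W=0 | obs) = 1/4 / 5/12 = 3/5
P(W=1 | obs) = 1/6 / 5/12 = 2/5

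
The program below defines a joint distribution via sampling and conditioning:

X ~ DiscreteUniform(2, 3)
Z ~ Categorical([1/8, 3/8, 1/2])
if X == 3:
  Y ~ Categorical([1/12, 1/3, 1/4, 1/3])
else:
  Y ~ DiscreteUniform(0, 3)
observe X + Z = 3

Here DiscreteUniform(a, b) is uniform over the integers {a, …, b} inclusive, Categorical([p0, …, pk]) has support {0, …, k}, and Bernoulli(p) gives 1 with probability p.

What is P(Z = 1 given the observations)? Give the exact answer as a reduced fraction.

P(Z = 1 | obs) = 3/4

Enumerate traces; 8 have nonzero weight after conditioning:
  (X=2, Z=1, Y=0) weight 3/64
  (X=2, Z=1, Y=1) weight 3/64
  (X=2, Z=1, Y=2) weight 3/64
  (X=2, Z=1, Y=3) weight 3/64
  (X=3, Z=0, Y=0) weight 1/192
  (X=3, Z=0, Y=1) weight 1/48
  (X=3, Z=0, Y=2) weight 1/64
  (X=3, Z=0, Y=3) weight 1/48
Group by Z:
  weight(Z=0) = 1/16
  weight(Z=1) = 3/16
Total weight = 1/16 + 3/16 = 1/4
P(Z=0 | obs) = 1/16 / 1/4 = 1/4
P(Z=1 | obs) = 3/16 / 1/4 = 3/4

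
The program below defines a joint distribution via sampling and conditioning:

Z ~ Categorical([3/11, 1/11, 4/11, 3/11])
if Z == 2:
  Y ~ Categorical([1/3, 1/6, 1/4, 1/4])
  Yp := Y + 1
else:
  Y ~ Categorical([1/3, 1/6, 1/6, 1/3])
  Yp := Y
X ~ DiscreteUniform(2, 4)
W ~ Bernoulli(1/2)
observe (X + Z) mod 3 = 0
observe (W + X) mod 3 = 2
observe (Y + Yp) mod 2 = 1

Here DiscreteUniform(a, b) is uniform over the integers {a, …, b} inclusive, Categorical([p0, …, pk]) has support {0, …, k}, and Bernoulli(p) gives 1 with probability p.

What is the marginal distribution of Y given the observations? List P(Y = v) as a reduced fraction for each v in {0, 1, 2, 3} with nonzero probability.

Enumerate traces; 4 have nonzero weight after conditioning:
  (Z=2, Y=0, X=4, W=1) weight 2/99
  (Z=2, Y=1, X=4, W=1) weight 1/99
  (Z=2, Y=2, X=4, W=1) weight 1/66
  (Z=2, Y=3, X=4, W=1) weight 1/66
Group by Y:
  weight(Y=0) = 2/99
  weight(Y=1) = 1/99
  weight(Y=2) = 1/66
  weight(Y=3) = 1/66
Total weight = 2/99 + 1/99 + 1/66 + 1/66 = 2/33
P(Y=0 | obs) = 2/99 / 2/33 = 1/3
P(Y=1 | obs) = 1/99 / 2/33 = 1/6
P(Y=2 | obs) = 1/66 / 2/33 = 1/4
P(Y=3 | obs) = 1/66 / 2/33 = 1/4

P(Y=0) = 1/3, P(Y=1) = 1/6, P(Y=2) = 1/4, P(Y=3) = 1/4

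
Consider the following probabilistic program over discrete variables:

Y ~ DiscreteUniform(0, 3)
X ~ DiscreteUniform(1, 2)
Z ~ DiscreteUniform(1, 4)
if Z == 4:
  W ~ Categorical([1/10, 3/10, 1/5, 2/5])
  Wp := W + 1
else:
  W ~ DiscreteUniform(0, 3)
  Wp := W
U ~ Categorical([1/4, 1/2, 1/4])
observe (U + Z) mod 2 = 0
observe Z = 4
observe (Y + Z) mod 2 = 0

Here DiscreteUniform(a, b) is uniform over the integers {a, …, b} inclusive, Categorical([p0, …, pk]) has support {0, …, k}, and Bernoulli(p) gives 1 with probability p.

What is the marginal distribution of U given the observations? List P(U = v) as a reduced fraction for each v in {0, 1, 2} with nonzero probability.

P(U=0) = 1/2, P(U=2) = 1/2

Enumerate traces; 32 have nonzero weight after conditioning:
  (Y=0, X=1, Z=4, W=0, U=0) weight 1/1280
  (Y=0, X=1, Z=4, W=0, U=2) weight 1/1280
  (Y=0, X=1, Z=4, W=1, U=0) weight 3/1280
  (Y=0, X=1, Z=4, W=1, U=2) weight 3/1280
  (Y=0, X=1, Z=4, W=2, U=0) weight 1/640
  (Y=0, X=1, Z=4, W=2, U=2) weight 1/640
  (Y=0, X=1, Z=4, W=3, U=0) weight 1/320
  (Y=0, X=1, Z=4, W=3, U=2) weight 1/320
  … 24 more
Group by U:
  weight(U=0) = 1/32
  weight(U=2) = 1/32
Total weight = 1/32 + 1/32 = 1/16
P(U=0 | obs) = 1/32 / 1/16 = 1/2
P(U=2 | obs) = 1/32 / 1/16 = 1/2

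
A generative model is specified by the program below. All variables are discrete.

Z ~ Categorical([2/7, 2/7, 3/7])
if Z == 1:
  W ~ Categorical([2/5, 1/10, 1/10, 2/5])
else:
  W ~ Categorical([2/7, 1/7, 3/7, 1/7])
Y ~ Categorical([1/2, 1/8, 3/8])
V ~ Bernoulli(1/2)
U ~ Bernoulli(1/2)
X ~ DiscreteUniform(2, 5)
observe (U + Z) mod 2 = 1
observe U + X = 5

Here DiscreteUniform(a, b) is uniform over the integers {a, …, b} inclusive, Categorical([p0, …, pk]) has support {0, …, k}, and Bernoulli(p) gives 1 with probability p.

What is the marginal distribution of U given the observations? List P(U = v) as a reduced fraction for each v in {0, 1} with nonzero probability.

Enumerate traces; 72 have nonzero weight after conditioning:
  (Z=0, W=0, Y=0, V=0, U=1, X=4) weight 1/392
  (Z=0, W=0, Y=0, V=1, U=1, X=4) weight 1/392
  (Z=0, W=0, Y=1, V=0, U=1, X=4) weight 1/1568
  (Z=0, W=0, Y=1, V=1, U=1, X=4) weight 1/1568
  (Z=0, W=0, Y=2, V=0, U=1, X=4) weight 3/1568
  (Z=0, W=0, Y=2, V=1, U=1, X=4) weight 3/1568
  (Z=0, W=1, Y=0, V=0, U=1, X=4) weight 1/784
  (Z=0, W=1, Y=0, V=1, U=1, X=4) weight 1/784
  (Z=1, W=0, Y=0, V=0, U=0, X=5) weight 1/280
  … 63 more
Group by U:
  weight(U=0) = 1/28
  weight(U=1) = 5/56
Total weight = 1/28 + 5/56 = 1/8
P(U=0 | obs) = 1/28 / 1/8 = 2/7
P(U=1 | obs) = 5/56 / 1/8 = 5/7

P(U=0) = 2/7, P(U=1) = 5/7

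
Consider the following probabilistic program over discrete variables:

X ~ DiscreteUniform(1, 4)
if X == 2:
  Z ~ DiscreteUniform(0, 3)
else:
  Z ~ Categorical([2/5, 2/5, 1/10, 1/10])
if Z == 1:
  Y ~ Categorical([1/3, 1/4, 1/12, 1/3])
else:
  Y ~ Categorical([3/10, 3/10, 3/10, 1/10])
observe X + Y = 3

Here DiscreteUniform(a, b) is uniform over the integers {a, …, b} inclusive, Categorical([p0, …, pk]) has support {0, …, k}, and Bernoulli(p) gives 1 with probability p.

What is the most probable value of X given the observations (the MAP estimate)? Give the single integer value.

Enumerate traces; 12 have nonzero weight after conditioning:
  (X=1, Z=0, Y=2) weight 3/100
  (X=1, Z=1, Y=2) weight 1/120
  (X=1, Z=2, Y=2) weight 3/400
  (X=1, Z=3, Y=2) weight 3/400
  (X=2, Z=0, Y=1) weight 3/160
  (X=2, Z=1, Y=1) weight 1/64
  (X=2, Z=2, Y=1) weight 3/160
  (X=2, Z=3, Y=1) weight 3/160
  (X=3, Z=0, Y=0) weight 3/100
  … 3 more
Group by X:
  weight(X=1) = 4/75
  weight(X=2) = 23/320
  weight(X=3) = 47/600
Total weight = 4/75 + 23/320 + 47/600 = 977/4800
P(X=1 | obs) = 4/75 / 977/4800 = 256/977
P(X=2 | obs) = 23/320 / 977/4800 = 345/977
P(X=3 | obs) = 47/600 / 977/4800 = 376/977
argmax = 3

argmax_v P(X = v | obs) = 3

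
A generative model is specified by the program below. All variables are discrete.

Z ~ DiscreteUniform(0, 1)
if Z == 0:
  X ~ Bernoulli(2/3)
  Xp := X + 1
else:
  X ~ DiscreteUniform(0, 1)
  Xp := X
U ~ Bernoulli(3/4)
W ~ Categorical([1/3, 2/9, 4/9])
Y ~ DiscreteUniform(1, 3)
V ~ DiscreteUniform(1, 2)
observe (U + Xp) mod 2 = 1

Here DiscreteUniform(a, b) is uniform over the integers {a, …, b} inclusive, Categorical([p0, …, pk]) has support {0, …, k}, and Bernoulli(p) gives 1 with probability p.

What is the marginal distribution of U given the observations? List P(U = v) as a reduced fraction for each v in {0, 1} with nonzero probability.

P(U=0) = 5/26, P(U=1) = 21/26

Enumerate traces; 72 have nonzero weight after conditioning:
  (Z=0, X=0, U=0, W=0, Y=1, V=1) weight 1/432
  (Z=0, X=0, U=0, W=0, Y=1, V=2) weight 1/432
  (Z=0, X=0, U=0, W=0, Y=2, V=1) weight 1/432
  (Z=0, X=0, U=0, W=0, Y=2, V=2) weight 1/432
  (Z=0, X=0, U=0, W=0, Y=3, V=1) weight 1/432
  (Z=0, X=0, U=0, W=0, Y=3, V=2) weight 1/432
  (Z=0, X=0, U=0, W=1, Y=1, V=1) weight 1/648
  (Z=0, X=0, U=0, W=1, Y=1, V=2) weight 1/648
  (Z=0, X=1, U=1, W=0, Y=1, V=1) weight 1/72
  … 63 more
Group by U:
  weight(U=0) = 5/48
  weight(U=1) = 7/16
Total weight = 5/48 + 7/16 = 13/24
P(U=0 | obs) = 5/48 / 13/24 = 5/26
P(U=1 | obs) = 7/16 / 13/24 = 21/26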